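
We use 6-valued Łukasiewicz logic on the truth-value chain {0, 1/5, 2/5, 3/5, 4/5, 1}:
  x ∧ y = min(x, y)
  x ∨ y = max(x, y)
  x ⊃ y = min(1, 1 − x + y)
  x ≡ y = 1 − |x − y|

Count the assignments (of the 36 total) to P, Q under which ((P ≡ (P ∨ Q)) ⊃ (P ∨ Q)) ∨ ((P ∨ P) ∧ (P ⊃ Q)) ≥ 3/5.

29

value 1: 17 assignments (counts)
value 4/5: 7 assignments (counts)
value 3/5: 5 assignments (counts)
value 2/5: 4 assignments
value 1/5: 2 assignments
value 0: 1 assignment
So 29 of the 36 assignments meet the threshold.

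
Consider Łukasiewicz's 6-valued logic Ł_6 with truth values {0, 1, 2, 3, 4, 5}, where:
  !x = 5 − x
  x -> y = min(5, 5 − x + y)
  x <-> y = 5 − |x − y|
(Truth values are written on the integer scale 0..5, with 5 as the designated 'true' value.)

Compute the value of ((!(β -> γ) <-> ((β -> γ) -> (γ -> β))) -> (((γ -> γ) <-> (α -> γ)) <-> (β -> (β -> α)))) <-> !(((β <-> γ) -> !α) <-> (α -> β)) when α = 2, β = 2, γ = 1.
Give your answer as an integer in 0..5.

β -> γ = 2 -> 1 = 4
!(β -> γ) = !4 = 1
β -> γ = 2 -> 1 = 4
γ -> β = 1 -> 2 = 5
(β -> γ) -> (γ -> β) = 4 -> 5 = 5
!(β -> γ) <-> ((β -> γ) -> (γ -> β)) = 1 <-> 5 = 1
γ -> γ = 1 -> 1 = 5
α -> γ = 2 -> 1 = 4
(γ -> γ) <-> (α -> γ) = 5 <-> 4 = 4
β -> α = 2 -> 2 = 5
β -> (β -> α) = 2 -> 5 = 5
((γ -> γ) <-> (α -> γ)) <-> (β -> (β -> α)) = 4 <-> 5 = 4
(!(β -> γ) <-> ((β -> γ) -> (γ -> β))) -> (((γ -> γ) <-> (α -> γ)) <-> (β -> (β -> α))) = 1 -> 4 = 5
β <-> γ = 2 <-> 1 = 4
!α = !2 = 3
(β <-> γ) -> !α = 4 -> 3 = 4
α -> β = 2 -> 2 = 5
((β <-> γ) -> !α) <-> (α -> β) = 4 <-> 5 = 4
!(((β <-> γ) -> !α) <-> (α -> β)) = !4 = 1
((!(β -> γ) <-> ((β -> γ) -> (γ -> β))) -> (((γ -> γ) <-> (α -> γ)) <-> (β -> (β -> α)))) <-> !(((β <-> γ) -> !α) <-> (α -> β)) = 5 <-> 1 = 1

1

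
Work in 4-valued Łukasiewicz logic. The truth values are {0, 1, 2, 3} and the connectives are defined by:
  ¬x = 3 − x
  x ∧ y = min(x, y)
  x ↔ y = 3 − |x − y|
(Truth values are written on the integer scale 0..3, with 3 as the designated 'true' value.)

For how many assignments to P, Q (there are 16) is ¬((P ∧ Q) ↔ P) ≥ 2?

P = 0, Q = 0 ↦ 0  <
P = 0, Q = 1 ↦ 0  <
P = 0, Q = 2 ↦ 0  <
P = 0, Q = 3 ↦ 0  <
P = 1, Q = 0 ↦ 1  <
P = 1, Q = 1 ↦ 0  <
P = 1, Q = 2 ↦ 0  <
P = 1, Q = 3 ↦ 0  <
P = 2, Q = 0 ↦ 2  ≥
P = 2, Q = 1 ↦ 1  <
P = 2, Q = 2 ↦ 0  <
P = 2, Q = 3 ↦ 0  <
P = 3, Q = 0 ↦ 3  ≥
P = 3, Q = 1 ↦ 2  ≥
P = 3, Q = 2 ↦ 1  <
P = 3, Q = 3 ↦ 0  <
So 3 of the 16 assignments meet the threshold.

3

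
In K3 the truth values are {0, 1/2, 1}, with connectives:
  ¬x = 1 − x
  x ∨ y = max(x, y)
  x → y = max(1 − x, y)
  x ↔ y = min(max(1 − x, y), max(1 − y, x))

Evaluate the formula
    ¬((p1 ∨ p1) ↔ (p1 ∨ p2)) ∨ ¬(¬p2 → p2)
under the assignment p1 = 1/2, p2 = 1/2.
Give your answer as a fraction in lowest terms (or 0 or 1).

1/2

p1 ∨ p1 = 1/2 ∨ 1/2 = 1/2
p1 ∨ p2 = 1/2 ∨ 1/2 = 1/2
(p1 ∨ p1) ↔ (p1 ∨ p2) = 1/2 ↔ 1/2 = 1/2
¬((p1 ∨ p1) ↔ (p1 ∨ p2)) = ¬1/2 = 1/2
¬p2 = ¬1/2 = 1/2
¬p2 → p2 = 1/2 → 1/2 = 1/2
¬(¬p2 → p2) = ¬1/2 = 1/2
¬((p1 ∨ p1) ↔ (p1 ∨ p2)) ∨ ¬(¬p2 → p2) = 1/2 ∨ 1/2 = 1/2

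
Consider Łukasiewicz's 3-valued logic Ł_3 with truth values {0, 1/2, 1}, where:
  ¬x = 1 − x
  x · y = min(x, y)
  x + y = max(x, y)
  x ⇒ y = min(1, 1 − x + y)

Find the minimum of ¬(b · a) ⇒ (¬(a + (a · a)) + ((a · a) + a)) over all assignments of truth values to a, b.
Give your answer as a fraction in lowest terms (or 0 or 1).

1/2

Take a = 1/2, b = 0:
b · a = 0 · 1/2 = 0
¬(b · a) = ¬0 = 1
a · a = 1/2 · 1/2 = 1/2
a + (a · a) = 1/2 + 1/2 = 1/2
¬(a + (a · a)) = ¬1/2 = 1/2
a · a = 1/2 · 1/2 = 1/2
(a · a) + a = 1/2 + 1/2 = 1/2
¬(a + (a · a)) + ((a · a) + a) = 1/2 + 1/2 = 1/2
¬(b · a) ⇒ (¬(a + (a · a)) + ((a · a) + a)) = 1 ⇒ 1/2 = 1/2
No assignment yields a value below 1/2, so this is the minimum.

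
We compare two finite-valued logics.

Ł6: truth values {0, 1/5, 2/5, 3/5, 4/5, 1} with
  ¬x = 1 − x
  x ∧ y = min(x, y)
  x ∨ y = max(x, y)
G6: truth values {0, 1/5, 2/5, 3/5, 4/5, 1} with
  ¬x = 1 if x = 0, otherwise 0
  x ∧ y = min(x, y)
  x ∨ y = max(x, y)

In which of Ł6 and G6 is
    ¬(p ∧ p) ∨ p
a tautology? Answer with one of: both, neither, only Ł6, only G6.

In Ł6: at p = 1/5 the value is 4/5 — not a tautology.
In G6: at p = 1/5 the value is 1/5 — not a tautology.

neither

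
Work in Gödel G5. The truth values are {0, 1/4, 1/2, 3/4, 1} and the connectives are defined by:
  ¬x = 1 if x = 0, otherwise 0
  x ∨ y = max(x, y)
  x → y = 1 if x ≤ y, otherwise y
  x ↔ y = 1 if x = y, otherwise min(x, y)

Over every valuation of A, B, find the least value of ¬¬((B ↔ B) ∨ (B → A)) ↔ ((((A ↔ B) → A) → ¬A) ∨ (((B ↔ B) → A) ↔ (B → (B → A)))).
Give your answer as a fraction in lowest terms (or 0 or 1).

Take A = 1/4, B = 0:
B ↔ B = 0 ↔ 0 = 1
B → A = 0 → 1/4 = 1
(B ↔ B) ∨ (B → A) = 1 ∨ 1 = 1
¬((B ↔ B) ∨ (B → A)) = ¬1 = 0
¬¬((B ↔ B) ∨ (B → A)) = ¬0 = 1
A ↔ B = 1/4 ↔ 0 = 0
(A ↔ B) → A = 0 → 1/4 = 1
¬A = ¬1/4 = 0
((A ↔ B) → A) → ¬A = 1 → 0 = 0
B ↔ B = 0 ↔ 0 = 1
(B ↔ B) → A = 1 → 1/4 = 1/4
B → A = 0 → 1/4 = 1
B → (B → A) = 0 → 1 = 1
((B ↔ B) → A) ↔ (B → (B → A)) = 1/4 ↔ 1 = 1/4
(((A ↔ B) → A) → ¬A) ∨ (((B ↔ B) → A) ↔ (B → (B → A))) = 0 ∨ 1/4 = 1/4
¬¬((B ↔ B) ∨ (B → A)) ↔ ((((A ↔ B) → A) → ¬A) ∨ (((B ↔ B) → A) ↔ (B → (B → A)))) = 1 ↔ 1/4 = 1/4
No assignment yields a value below 1/4, so this is the minimum.

1/4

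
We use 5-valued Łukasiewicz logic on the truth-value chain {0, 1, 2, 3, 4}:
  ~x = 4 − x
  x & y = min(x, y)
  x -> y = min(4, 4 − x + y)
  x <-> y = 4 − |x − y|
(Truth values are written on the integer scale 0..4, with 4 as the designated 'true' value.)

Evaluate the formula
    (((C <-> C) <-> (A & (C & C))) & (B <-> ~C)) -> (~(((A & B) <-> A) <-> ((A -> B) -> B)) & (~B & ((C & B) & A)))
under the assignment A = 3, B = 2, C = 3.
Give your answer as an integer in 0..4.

C <-> C = 3 <-> 3 = 4
C & C = 3 & 3 = 3
A & (C & C) = 3 & 3 = 3
(C <-> C) <-> (A & (C & C)) = 4 <-> 3 = 3
~C = ~3 = 1
B <-> ~C = 2 <-> 1 = 3
((C <-> C) <-> (A & (C & C))) & (B <-> ~C) = 3 & 3 = 3
A & B = 3 & 2 = 2
(A & B) <-> A = 2 <-> 3 = 3
A -> B = 3 -> 2 = 3
(A -> B) -> B = 3 -> 2 = 3
((A & B) <-> A) <-> ((A -> B) -> B) = 3 <-> 3 = 4
~(((A & B) <-> A) <-> ((A -> B) -> B)) = ~4 = 0
~B = ~2 = 2
C & B = 3 & 2 = 2
(C & B) & A = 2 & 3 = 2
~B & ((C & B) & A) = 2 & 2 = 2
~(((A & B) <-> A) <-> ((A -> B) -> B)) & (~B & ((C & B) & A)) = 0 & 2 = 0
(((C <-> C) <-> (A & (C & C))) & (B <-> ~C)) -> (~(((A & B) <-> A) <-> ((A -> B) -> B)) & (~B & ((C & B) & A))) = 3 -> 0 = 1

1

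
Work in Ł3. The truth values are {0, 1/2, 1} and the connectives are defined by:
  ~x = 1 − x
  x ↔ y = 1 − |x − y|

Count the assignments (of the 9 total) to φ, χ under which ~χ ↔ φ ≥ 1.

φ = 0, χ = 0 ↦ 0  <
φ = 0, χ = 1/2 ↦ 1/2  <
φ = 0, χ = 1 ↦ 1  ≥
φ = 1/2, χ = 0 ↦ 1/2  <
φ = 1/2, χ = 1/2 ↦ 1  ≥
φ = 1/2, χ = 1 ↦ 1/2  <
φ = 1, χ = 0 ↦ 1  ≥
φ = 1, χ = 1/2 ↦ 1/2  <
φ = 1, χ = 1 ↦ 0  <
So 3 of the 9 assignments meet the threshold.

3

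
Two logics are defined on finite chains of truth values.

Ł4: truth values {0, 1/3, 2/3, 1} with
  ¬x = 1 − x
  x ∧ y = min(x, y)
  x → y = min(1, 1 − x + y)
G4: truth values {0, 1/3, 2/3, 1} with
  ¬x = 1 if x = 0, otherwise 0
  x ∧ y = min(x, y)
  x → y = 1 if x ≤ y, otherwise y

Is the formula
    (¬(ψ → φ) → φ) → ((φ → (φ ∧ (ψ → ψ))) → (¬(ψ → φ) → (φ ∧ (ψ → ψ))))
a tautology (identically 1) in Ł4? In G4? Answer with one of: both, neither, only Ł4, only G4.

both

In Ł4: every assignment gives 1 — tautology.
In G4: every assignment gives 1 — tautology.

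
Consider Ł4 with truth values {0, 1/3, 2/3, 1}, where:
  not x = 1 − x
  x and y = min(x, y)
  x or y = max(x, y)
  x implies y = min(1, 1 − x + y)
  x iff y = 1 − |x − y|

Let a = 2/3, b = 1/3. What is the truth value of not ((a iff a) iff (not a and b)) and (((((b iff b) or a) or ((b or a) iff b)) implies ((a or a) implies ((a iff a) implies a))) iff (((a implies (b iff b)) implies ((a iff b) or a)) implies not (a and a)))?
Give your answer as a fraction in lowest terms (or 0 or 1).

2/3

a iff a = 2/3 iff 2/3 = 1
not a = not 2/3 = 1/3
not a and b = 1/3 and 1/3 = 1/3
(a iff a) iff (not a and b) = 1 iff 1/3 = 1/3
not ((a iff a) iff (not a and b)) = not 1/3 = 2/3
b iff b = 1/3 iff 1/3 = 1
(b iff b) or a = 1 or 2/3 = 1
b or a = 1/3 or 2/3 = 2/3
(b or a) iff b = 2/3 iff 1/3 = 2/3
((b iff b) or a) or ((b or a) iff b) = 1 or 2/3 = 1
a or a = 2/3 or 2/3 = 2/3
a iff a = 2/3 iff 2/3 = 1
(a iff a) implies a = 1 implies 2/3 = 2/3
(a or a) implies ((a iff a) implies a) = 2/3 implies 2/3 = 1
(((b iff b) or a) or ((b or a) iff b)) implies ((a or a) implies ((a iff a) implies a)) = 1 implies 1 = 1
b iff b = 1/3 iff 1/3 = 1
a implies (b iff b) = 2/3 implies 1 = 1
a iff b = 2/3 iff 1/3 = 2/3
(a iff b) or a = 2/3 or 2/3 = 2/3
(a implies (b iff b)) implies ((a iff b) or a) = 1 implies 2/3 = 2/3
a and a = 2/3 and 2/3 = 2/3
not (a and a) = not 2/3 = 1/3
((a implies (b iff b)) implies ((a iff b) or a)) implies not (a and a) = 2/3 implies 1/3 = 2/3
((((b iff b) or a) or ((b or a) iff b)) implies ((a or a) implies ((a iff a) implies a))) iff (((a implies (b iff b)) implies ((a iff b) or a)) implies not (a and a)) = 1 iff 2/3 = 2/3
not ((a iff a) iff (not a and b)) and (((((b iff b) or a) or ((b or a) iff b)) implies ((a or a) implies ((a iff a) implies a))) iff (((a implies (b iff b)) implies ((a iff b) or a)) implies not (a and a))) = 2/3 and 2/3 = 2/3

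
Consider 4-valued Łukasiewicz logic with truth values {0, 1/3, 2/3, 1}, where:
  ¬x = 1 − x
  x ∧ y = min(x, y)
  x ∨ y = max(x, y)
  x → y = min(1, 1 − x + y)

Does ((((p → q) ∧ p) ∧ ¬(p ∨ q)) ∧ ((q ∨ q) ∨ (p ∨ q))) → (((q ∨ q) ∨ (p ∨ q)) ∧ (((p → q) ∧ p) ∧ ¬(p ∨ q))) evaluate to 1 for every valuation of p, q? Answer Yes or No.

p = 0, q = 0 ↦ 1
p = 0, q = 1/3 ↦ 1
p = 0, q = 2/3 ↦ 1
p = 0, q = 1 ↦ 1
p = 1/3, q = 0 ↦ 1
p = 1/3, q = 1/3 ↦ 1
p = 1/3, q = 2/3 ↦ 1
p = 1/3, q = 1 ↦ 1
p = 2/3, q = 0 ↦ 1
p = 2/3, q = 1/3 ↦ 1
p = 2/3, q = 2/3 ↦ 1
p = 2/3, q = 1 ↦ 1
p = 1, q = 0 ↦ 1
p = 1, q = 1/3 ↦ 1
p = 1, q = 2/3 ↦ 1
p = 1, q = 1 ↦ 1
Every assignment gives a value ≥ 1.

Yes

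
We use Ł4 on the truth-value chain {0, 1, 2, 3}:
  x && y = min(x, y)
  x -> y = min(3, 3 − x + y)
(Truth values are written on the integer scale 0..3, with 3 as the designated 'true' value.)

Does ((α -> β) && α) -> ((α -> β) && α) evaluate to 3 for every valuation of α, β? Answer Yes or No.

α = 0, β = 0 ↦ 3
α = 0, β = 1 ↦ 3
α = 0, β = 2 ↦ 3
α = 0, β = 3 ↦ 3
α = 1, β = 0 ↦ 3
α = 1, β = 1 ↦ 3
α = 1, β = 2 ↦ 3
α = 1, β = 3 ↦ 3
α = 2, β = 0 ↦ 3
α = 2, β = 1 ↦ 3
α = 2, β = 2 ↦ 3
α = 2, β = 3 ↦ 3
α = 3, β = 0 ↦ 3
α = 3, β = 1 ↦ 3
α = 3, β = 2 ↦ 3
α = 3, β = 3 ↦ 3
Every assignment gives a value ≥ 3.

Yes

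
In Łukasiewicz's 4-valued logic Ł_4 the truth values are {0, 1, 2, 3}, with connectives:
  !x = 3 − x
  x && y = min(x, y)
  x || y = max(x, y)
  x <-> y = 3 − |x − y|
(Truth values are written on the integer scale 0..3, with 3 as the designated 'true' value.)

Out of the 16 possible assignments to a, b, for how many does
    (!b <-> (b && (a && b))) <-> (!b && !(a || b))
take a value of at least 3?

a = 0, b = 0 ↦ 0  <
a = 0, b = 1 ↦ 2  <
a = 0, b = 2 ↦ 2  <
a = 0, b = 3 ↦ 0  <
a = 1, b = 0 ↦ 1  <
a = 1, b = 1 ↦ 3  ≥
a = 1, b = 2 ↦ 1  <
a = 1, b = 3 ↦ 1  <
a = 2, b = 0 ↦ 2  <
a = 2, b = 1 ↦ 2  <
a = 2, b = 2 ↦ 2  <
a = 2, b = 3 ↦ 2  <
a = 3, b = 0 ↦ 3  ≥
a = 3, b = 1 ↦ 1  <
a = 3, b = 2 ↦ 1  <
a = 3, b = 3 ↦ 3  ≥
So 3 of the 16 assignments meet the threshold.

3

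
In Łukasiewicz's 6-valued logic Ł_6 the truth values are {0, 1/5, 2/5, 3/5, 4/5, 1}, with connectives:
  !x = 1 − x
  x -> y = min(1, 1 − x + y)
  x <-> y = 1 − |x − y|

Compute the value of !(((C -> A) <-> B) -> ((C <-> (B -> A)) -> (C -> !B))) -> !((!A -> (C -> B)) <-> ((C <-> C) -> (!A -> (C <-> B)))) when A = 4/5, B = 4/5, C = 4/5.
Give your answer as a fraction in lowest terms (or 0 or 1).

C -> A = 4/5 -> 4/5 = 1
(C -> A) <-> B = 1 <-> 4/5 = 4/5
B -> A = 4/5 -> 4/5 = 1
C <-> (B -> A) = 4/5 <-> 1 = 4/5
!B = !4/5 = 1/5
C -> !B = 4/5 -> 1/5 = 2/5
(C <-> (B -> A)) -> (C -> !B) = 4/5 -> 2/5 = 3/5
((C -> A) <-> B) -> ((C <-> (B -> A)) -> (C -> !B)) = 4/5 -> 3/5 = 4/5
!(((C -> A) <-> B) -> ((C <-> (B -> A)) -> (C -> !B))) = !4/5 = 1/5
!A = !4/5 = 1/5
C -> B = 4/5 -> 4/5 = 1
!A -> (C -> B) = 1/5 -> 1 = 1
C <-> C = 4/5 <-> 4/5 = 1
!A = !4/5 = 1/5
C <-> B = 4/5 <-> 4/5 = 1
!A -> (C <-> B) = 1/5 -> 1 = 1
(C <-> C) -> (!A -> (C <-> B)) = 1 -> 1 = 1
(!A -> (C -> B)) <-> ((C <-> C) -> (!A -> (C <-> B))) = 1 <-> 1 = 1
!((!A -> (C -> B)) <-> ((C <-> C) -> (!A -> (C <-> B)))) = !1 = 0
!(((C -> A) <-> B) -> ((C <-> (B -> A)) -> (C -> !B))) -> !((!A -> (C -> B)) <-> ((C <-> C) -> (!A -> (C <-> B)))) = 1/5 -> 0 = 4/5

4/5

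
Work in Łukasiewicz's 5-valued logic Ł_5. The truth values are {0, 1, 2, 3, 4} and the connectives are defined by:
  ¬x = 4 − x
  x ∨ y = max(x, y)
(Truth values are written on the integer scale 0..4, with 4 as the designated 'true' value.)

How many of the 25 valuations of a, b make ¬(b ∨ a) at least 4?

1

value 4: 1 assignment (counts)
value 3: 3 assignments
value 2: 5 assignments
value 1: 7 assignments
value 0: 9 assignments
So 1 of the 25 assignments meets the threshold.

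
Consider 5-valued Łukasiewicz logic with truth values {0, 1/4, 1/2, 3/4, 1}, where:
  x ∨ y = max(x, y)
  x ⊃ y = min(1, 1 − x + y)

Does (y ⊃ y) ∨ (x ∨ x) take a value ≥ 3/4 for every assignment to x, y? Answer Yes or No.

Yes

At x = 3/4, y = 1/4, for instance:
y ⊃ y = 1/4 ⊃ 1/4 = 1
x ∨ x = 3/4 ∨ 3/4 = 3/4
(y ⊃ y) ∨ (x ∨ x) = 1 ∨ 3/4 = 1
and checking the remaining 24 assignments likewise gives ≥ 3/4 in every case.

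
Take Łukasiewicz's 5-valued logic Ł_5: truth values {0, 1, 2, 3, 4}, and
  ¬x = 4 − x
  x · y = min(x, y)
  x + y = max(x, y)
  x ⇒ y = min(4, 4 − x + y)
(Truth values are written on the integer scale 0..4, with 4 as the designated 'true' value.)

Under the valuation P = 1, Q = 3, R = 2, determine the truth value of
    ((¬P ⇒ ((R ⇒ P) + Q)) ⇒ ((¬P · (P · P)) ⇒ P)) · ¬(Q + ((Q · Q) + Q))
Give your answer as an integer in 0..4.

¬P = ¬1 = 3
R ⇒ P = 2 ⇒ 1 = 3
(R ⇒ P) + Q = 3 + 3 = 3
¬P ⇒ ((R ⇒ P) + Q) = 3 ⇒ 3 = 4
¬P = ¬1 = 3
P · P = 1 · 1 = 1
¬P · (P · P) = 3 · 1 = 1
(¬P · (P · P)) ⇒ P = 1 ⇒ 1 = 4
(¬P ⇒ ((R ⇒ P) + Q)) ⇒ ((¬P · (P · P)) ⇒ P) = 4 ⇒ 4 = 4
Q · Q = 3 · 3 = 3
(Q · Q) + Q = 3 + 3 = 3
Q + ((Q · Q) + Q) = 3 + 3 = 3
¬(Q + ((Q · Q) + Q)) = ¬3 = 1
((¬P ⇒ ((R ⇒ P) + Q)) ⇒ ((¬P · (P · P)) ⇒ P)) · ¬(Q + ((Q · Q) + Q)) = 4 · 1 = 1

1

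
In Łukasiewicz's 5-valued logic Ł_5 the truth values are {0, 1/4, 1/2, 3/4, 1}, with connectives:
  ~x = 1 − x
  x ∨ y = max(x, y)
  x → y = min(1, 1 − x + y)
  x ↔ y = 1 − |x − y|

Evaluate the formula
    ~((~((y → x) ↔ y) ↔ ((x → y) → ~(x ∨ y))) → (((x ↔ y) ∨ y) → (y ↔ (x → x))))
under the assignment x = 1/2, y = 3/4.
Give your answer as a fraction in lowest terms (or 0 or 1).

0

y → x = 3/4 → 1/2 = 3/4
(y → x) ↔ y = 3/4 ↔ 3/4 = 1
~((y → x) ↔ y) = ~1 = 0
x → y = 1/2 → 3/4 = 1
x ∨ y = 1/2 ∨ 3/4 = 3/4
~(x ∨ y) = ~3/4 = 1/4
(x → y) → ~(x ∨ y) = 1 → 1/4 = 1/4
~((y → x) ↔ y) ↔ ((x → y) → ~(x ∨ y)) = 0 ↔ 1/4 = 3/4
x ↔ y = 1/2 ↔ 3/4 = 3/4
(x ↔ y) ∨ y = 3/4 ∨ 3/4 = 3/4
x → x = 1/2 → 1/2 = 1
y ↔ (x → x) = 3/4 ↔ 1 = 3/4
((x ↔ y) ∨ y) → (y ↔ (x → x)) = 3/4 → 3/4 = 1
(~((y → x) ↔ y) ↔ ((x → y) → ~(x ∨ y))) → (((x ↔ y) ∨ y) → (y ↔ (x → x))) = 3/4 → 1 = 1
~((~((y → x) ↔ y) ↔ ((x → y) → ~(x ∨ y))) → (((x ↔ y) ∨ y) → (y ↔ (x → x)))) = ~1 = 0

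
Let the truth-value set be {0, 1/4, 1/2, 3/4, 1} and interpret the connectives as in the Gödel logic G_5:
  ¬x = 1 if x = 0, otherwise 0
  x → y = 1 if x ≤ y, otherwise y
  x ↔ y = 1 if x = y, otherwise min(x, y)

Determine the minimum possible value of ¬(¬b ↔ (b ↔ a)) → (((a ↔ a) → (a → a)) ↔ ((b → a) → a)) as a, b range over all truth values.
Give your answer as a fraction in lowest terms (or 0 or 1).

Take a = 1/4, b = 0:
¬b = ¬0 = 1
b ↔ a = 0 ↔ 1/4 = 0
¬b ↔ (b ↔ a) = 1 ↔ 0 = 0
¬(¬b ↔ (b ↔ a)) = ¬0 = 1
a ↔ a = 1/4 ↔ 1/4 = 1
a → a = 1/4 → 1/4 = 1
(a ↔ a) → (a → a) = 1 → 1 = 1
b → a = 0 → 1/4 = 1
(b → a) → a = 1 → 1/4 = 1/4
((a ↔ a) → (a → a)) ↔ ((b → a) → a) = 1 ↔ 1/4 = 1/4
¬(¬b ↔ (b ↔ a)) → (((a ↔ a) → (a → a)) ↔ ((b → a) → a)) = 1 → 1/4 = 1/4
No assignment yields a value below 1/4, so this is the minimum.

1/4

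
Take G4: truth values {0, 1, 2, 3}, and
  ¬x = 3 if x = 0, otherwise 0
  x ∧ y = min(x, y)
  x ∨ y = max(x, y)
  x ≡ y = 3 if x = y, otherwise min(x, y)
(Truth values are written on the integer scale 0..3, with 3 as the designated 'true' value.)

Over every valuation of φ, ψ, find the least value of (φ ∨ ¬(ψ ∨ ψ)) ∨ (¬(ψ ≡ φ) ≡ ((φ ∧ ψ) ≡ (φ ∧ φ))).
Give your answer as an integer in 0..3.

Take φ = 1, ψ = 1:
ψ ∨ ψ = 1 ∨ 1 = 1
¬(ψ ∨ ψ) = ¬1 = 0
φ ∨ ¬(ψ ∨ ψ) = 1 ∨ 0 = 1
ψ ≡ φ = 1 ≡ 1 = 3
¬(ψ ≡ φ) = ¬3 = 0
φ ∧ ψ = 1 ∧ 1 = 1
φ ∧ φ = 1 ∧ 1 = 1
(φ ∧ ψ) ≡ (φ ∧ φ) = 1 ≡ 1 = 3
¬(ψ ≡ φ) ≡ ((φ ∧ ψ) ≡ (φ ∧ φ)) = 0 ≡ 3 = 0
(φ ∨ ¬(ψ ∨ ψ)) ∨ (¬(ψ ≡ φ) ≡ ((φ ∧ ψ) ≡ (φ ∧ φ))) = 1 ∨ 0 = 1
No assignment yields a value below 1, so this is the minimum.

1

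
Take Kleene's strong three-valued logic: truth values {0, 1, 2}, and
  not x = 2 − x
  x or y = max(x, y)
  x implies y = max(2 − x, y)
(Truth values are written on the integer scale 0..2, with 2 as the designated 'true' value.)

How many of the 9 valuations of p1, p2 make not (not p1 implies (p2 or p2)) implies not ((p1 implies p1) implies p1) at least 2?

7

p1 = 0, p2 = 0 ↦ 2  ≥
p1 = 0, p2 = 1 ↦ 2  ≥
p1 = 0, p2 = 2 ↦ 2  ≥
p1 = 1, p2 = 0 ↦ 1  <
p1 = 1, p2 = 1 ↦ 1  <
p1 = 1, p2 = 2 ↦ 2  ≥
p1 = 2, p2 = 0 ↦ 2  ≥
p1 = 2, p2 = 1 ↦ 2  ≥
p1 = 2, p2 = 2 ↦ 2  ≥
So 7 of the 9 assignments meet the threshold.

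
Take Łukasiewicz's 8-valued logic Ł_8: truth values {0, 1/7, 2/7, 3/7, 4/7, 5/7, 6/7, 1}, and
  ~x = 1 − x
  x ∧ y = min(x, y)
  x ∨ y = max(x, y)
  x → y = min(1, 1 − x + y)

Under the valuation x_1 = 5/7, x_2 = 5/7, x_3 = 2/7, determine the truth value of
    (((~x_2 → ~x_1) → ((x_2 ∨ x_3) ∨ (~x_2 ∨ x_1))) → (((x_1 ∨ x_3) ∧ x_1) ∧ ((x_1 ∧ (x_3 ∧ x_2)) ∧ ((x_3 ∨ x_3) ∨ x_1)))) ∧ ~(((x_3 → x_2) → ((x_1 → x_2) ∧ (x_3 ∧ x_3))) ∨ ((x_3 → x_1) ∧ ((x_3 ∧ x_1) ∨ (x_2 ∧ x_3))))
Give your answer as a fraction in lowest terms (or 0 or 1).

~x_2 = ~5/7 = 2/7
~x_1 = ~5/7 = 2/7
~x_2 → ~x_1 = 2/7 → 2/7 = 1
x_2 ∨ x_3 = 5/7 ∨ 2/7 = 5/7
~x_2 = ~5/7 = 2/7
~x_2 ∨ x_1 = 2/7 ∨ 5/7 = 5/7
(x_2 ∨ x_3) ∨ (~x_2 ∨ x_1) = 5/7 ∨ 5/7 = 5/7
(~x_2 → ~x_1) → ((x_2 ∨ x_3) ∨ (~x_2 ∨ x_1)) = 1 → 5/7 = 5/7
x_1 ∨ x_3 = 5/7 ∨ 2/7 = 5/7
(x_1 ∨ x_3) ∧ x_1 = 5/7 ∧ 5/7 = 5/7
x_3 ∧ x_2 = 2/7 ∧ 5/7 = 2/7
x_1 ∧ (x_3 ∧ x_2) = 5/7 ∧ 2/7 = 2/7
x_3 ∨ x_3 = 2/7 ∨ 2/7 = 2/7
(x_3 ∨ x_3) ∨ x_1 = 2/7 ∨ 5/7 = 5/7
(x_1 ∧ (x_3 ∧ x_2)) ∧ ((x_3 ∨ x_3) ∨ x_1) = 2/7 ∧ 5/7 = 2/7
((x_1 ∨ x_3) ∧ x_1) ∧ ((x_1 ∧ (x_3 ∧ x_2)) ∧ ((x_3 ∨ x_3) ∨ x_1)) = 5/7 ∧ 2/7 = 2/7
((~x_2 → ~x_1) → ((x_2 ∨ x_3) ∨ (~x_2 ∨ x_1))) → (((x_1 ∨ x_3) ∧ x_1) ∧ ((x_1 ∧ (x_3 ∧ x_2)) ∧ ((x_3 ∨ x_3) ∨ x_1))) = 5/7 → 2/7 = 4/7
x_3 → x_2 = 2/7 → 5/7 = 1
x_1 → x_2 = 5/7 → 5/7 = 1
x_3 ∧ x_3 = 2/7 ∧ 2/7 = 2/7
(x_1 → x_2) ∧ (x_3 ∧ x_3) = 1 ∧ 2/7 = 2/7
(x_3 → x_2) → ((x_1 → x_2) ∧ (x_3 ∧ x_3)) = 1 → 2/7 = 2/7
x_3 → x_1 = 2/7 → 5/7 = 1
x_3 ∧ x_1 = 2/7 ∧ 5/7 = 2/7
x_2 ∧ x_3 = 5/7 ∧ 2/7 = 2/7
(x_3 ∧ x_1) ∨ (x_2 ∧ x_3) = 2/7 ∨ 2/7 = 2/7
(x_3 → x_1) ∧ ((x_3 ∧ x_1) ∨ (x_2 ∧ x_3)) = 1 ∧ 2/7 = 2/7
((x_3 → x_2) → ((x_1 → x_2) ∧ (x_3 ∧ x_3))) ∨ ((x_3 → x_1) ∧ ((x_3 ∧ x_1) ∨ (x_2 ∧ x_3))) = 2/7 ∨ 2/7 = 2/7
~(((x_3 → x_2) → ((x_1 → x_2) ∧ (x_3 ∧ x_3))) ∨ ((x_3 → x_1) ∧ ((x_3 ∧ x_1) ∨ (x_2 ∧ x_3)))) = ~2/7 = 5/7
(((~x_2 → ~x_1) → ((x_2 ∨ x_3) ∨ (~x_2 ∨ x_1))) → (((x_1 ∨ x_3) ∧ x_1) ∧ ((x_1 ∧ (x_3 ∧ x_2)) ∧ ((x_3 ∨ x_3) ∨ x_1)))) ∧ ~(((x_3 → x_2) → ((x_1 → x_2) ∧ (x_3 ∧ x_3))) ∨ ((x_3 → x_1) ∧ ((x_3 ∧ x_1) ∨ (x_2 ∧ x_3)))) = 4/7 ∧ 5/7 = 4/7

4/7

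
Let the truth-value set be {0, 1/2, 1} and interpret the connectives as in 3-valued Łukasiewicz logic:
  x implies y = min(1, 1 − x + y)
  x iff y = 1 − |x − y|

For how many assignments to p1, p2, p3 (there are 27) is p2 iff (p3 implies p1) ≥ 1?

value 1: 9 assignments (counts)
value 1/2: 11 assignments
value 0: 7 assignments
So 9 of the 27 assignments meet the threshold.

9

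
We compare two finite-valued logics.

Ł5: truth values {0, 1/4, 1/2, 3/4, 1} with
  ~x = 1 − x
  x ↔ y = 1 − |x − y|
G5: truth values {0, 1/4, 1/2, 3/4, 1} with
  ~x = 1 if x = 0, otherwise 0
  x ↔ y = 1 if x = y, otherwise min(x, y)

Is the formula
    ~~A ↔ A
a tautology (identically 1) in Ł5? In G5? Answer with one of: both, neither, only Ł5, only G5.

only Ł5

In Ł5: every assignment gives 1 — tautology.
In G5: at A = 1/4 the value is 1/4 — not a tautology.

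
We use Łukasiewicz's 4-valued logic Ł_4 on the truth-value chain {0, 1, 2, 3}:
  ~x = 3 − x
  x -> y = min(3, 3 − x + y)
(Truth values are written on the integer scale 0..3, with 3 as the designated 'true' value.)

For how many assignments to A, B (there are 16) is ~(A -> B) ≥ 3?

A = 0, B = 0 ↦ 0  <
A = 0, B = 1 ↦ 0  <
A = 0, B = 2 ↦ 0  <
A = 0, B = 3 ↦ 0  <
A = 1, B = 0 ↦ 1  <
A = 1, B = 1 ↦ 0  <
A = 1, B = 2 ↦ 0  <
A = 1, B = 3 ↦ 0  <
A = 2, B = 0 ↦ 2  <
A = 2, B = 1 ↦ 1  <
A = 2, B = 2 ↦ 0  <
A = 2, B = 3 ↦ 0  <
A = 3, B = 0 ↦ 3  ≥
A = 3, B = 1 ↦ 2  <
A = 3, B = 2 ↦ 1  <
A = 3, B = 3 ↦ 0  <
So 1 of the 16 assignments meets the threshold.

1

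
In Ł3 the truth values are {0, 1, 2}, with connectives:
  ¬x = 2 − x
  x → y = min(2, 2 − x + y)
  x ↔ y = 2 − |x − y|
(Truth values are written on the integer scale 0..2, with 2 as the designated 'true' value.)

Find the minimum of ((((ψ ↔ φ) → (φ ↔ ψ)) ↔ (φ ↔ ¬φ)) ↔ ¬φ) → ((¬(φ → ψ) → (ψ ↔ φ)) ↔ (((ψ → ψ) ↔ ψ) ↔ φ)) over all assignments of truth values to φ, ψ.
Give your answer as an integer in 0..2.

Take φ = 2, ψ = 1:
ψ ↔ φ = 1 ↔ 2 = 1
φ ↔ ψ = 2 ↔ 1 = 1
(ψ ↔ φ) → (φ ↔ ψ) = 1 → 1 = 2
¬φ = ¬2 = 0
φ ↔ ¬φ = 2 ↔ 0 = 0
((ψ ↔ φ) → (φ ↔ ψ)) ↔ (φ ↔ ¬φ) = 2 ↔ 0 = 0
¬φ = ¬2 = 0
(((ψ ↔ φ) → (φ ↔ ψ)) ↔ (φ ↔ ¬φ)) ↔ ¬φ = 0 ↔ 0 = 2
φ → ψ = 2 → 1 = 1
¬(φ → ψ) = ¬1 = 1
ψ ↔ φ = 1 ↔ 2 = 1
¬(φ → ψ) → (ψ ↔ φ) = 1 → 1 = 2
ψ → ψ = 1 → 1 = 2
(ψ → ψ) ↔ ψ = 2 ↔ 1 = 1
((ψ → ψ) ↔ ψ) ↔ φ = 1 ↔ 2 = 1
(¬(φ → ψ) → (ψ ↔ φ)) ↔ (((ψ → ψ) ↔ ψ) ↔ φ) = 2 ↔ 1 = 1
((((ψ ↔ φ) → (φ ↔ ψ)) ↔ (φ ↔ ¬φ)) ↔ ¬φ) → ((¬(φ → ψ) → (ψ ↔ φ)) ↔ (((ψ → ψ) ↔ ψ) ↔ φ)) = 2 → 1 = 1
No assignment yields a value below 1, so this is the minimum.

1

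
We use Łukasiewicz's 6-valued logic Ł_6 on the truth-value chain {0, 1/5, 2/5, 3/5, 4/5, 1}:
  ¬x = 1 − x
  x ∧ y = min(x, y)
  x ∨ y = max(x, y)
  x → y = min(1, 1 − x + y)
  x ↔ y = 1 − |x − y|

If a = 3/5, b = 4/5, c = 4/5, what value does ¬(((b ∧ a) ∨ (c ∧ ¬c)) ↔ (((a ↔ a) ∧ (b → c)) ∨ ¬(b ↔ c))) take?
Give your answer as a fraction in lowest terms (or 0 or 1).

b ∧ a = 4/5 ∧ 3/5 = 3/5
¬c = ¬4/5 = 1/5
c ∧ ¬c = 4/5 ∧ 1/5 = 1/5
(b ∧ a) ∨ (c ∧ ¬c) = 3/5 ∨ 1/5 = 3/5
a ↔ a = 3/5 ↔ 3/5 = 1
b → c = 4/5 → 4/5 = 1
(a ↔ a) ∧ (b → c) = 1 ∧ 1 = 1
b ↔ c = 4/5 ↔ 4/5 = 1
¬(b ↔ c) = ¬1 = 0
((a ↔ a) ∧ (b → c)) ∨ ¬(b ↔ c) = 1 ∨ 0 = 1
((b ∧ a) ∨ (c ∧ ¬c)) ↔ (((a ↔ a) ∧ (b → c)) ∨ ¬(b ↔ c)) = 3/5 ↔ 1 = 3/5
¬(((b ∧ a) ∨ (c ∧ ¬c)) ↔ (((a ↔ a) ∧ (b → c)) ∨ ¬(b ↔ c))) = ¬3/5 = 2/5

2/5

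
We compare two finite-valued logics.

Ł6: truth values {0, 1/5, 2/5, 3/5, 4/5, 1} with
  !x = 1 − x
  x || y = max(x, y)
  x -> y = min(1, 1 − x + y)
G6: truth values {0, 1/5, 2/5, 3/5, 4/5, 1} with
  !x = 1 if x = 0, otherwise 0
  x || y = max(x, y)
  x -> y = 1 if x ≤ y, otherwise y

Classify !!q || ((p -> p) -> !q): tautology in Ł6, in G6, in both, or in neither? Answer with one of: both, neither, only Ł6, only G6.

In Ł6: at p = 0, q = 1/5 the value is 4/5 — not a tautology.
In G6: every assignment gives 1 — tautology.

only G6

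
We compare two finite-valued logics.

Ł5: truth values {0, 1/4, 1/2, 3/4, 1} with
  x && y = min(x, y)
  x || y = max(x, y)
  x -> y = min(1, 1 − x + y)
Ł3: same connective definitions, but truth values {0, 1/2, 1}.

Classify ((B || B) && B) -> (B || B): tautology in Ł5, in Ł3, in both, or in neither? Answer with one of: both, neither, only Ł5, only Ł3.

both

In Ł5: every assignment gives 1 — tautology.
In Ł3: every assignment gives 1 — tautology.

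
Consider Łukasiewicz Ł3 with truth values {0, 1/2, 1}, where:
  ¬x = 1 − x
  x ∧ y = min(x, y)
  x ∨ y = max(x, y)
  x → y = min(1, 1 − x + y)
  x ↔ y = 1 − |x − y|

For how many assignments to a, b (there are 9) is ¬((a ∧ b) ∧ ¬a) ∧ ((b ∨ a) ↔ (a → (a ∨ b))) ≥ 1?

a = 0, b = 0 ↦ 0  <
a = 0, b = 1/2 ↦ 1/2  <
a = 0, b = 1 ↦ 1  ≥
a = 1/2, b = 0 ↦ 1/2  <
a = 1/2, b = 1/2 ↦ 1/2  <
a = 1/2, b = 1 ↦ 1/2  <
a = 1, b = 0 ↦ 1  ≥
a = 1, b = 1/2 ↦ 1  ≥
a = 1, b = 1 ↦ 1  ≥
So 4 of the 9 assignments meet the threshold.

4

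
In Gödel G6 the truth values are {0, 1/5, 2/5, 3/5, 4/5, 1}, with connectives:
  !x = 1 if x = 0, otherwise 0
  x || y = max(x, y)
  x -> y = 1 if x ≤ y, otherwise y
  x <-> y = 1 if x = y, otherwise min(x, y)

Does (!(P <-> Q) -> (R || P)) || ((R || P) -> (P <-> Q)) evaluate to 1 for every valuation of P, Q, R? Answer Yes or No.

Counterexample: take P = 0, Q = 1/5, R = 1/5.
P <-> Q = 0 <-> 1/5 = 0
!(P <-> Q) = !0 = 1
R || P = 1/5 || 0 = 1/5
!(P <-> Q) -> (R || P) = 1 -> 1/5 = 1/5
R || P = 1/5 || 0 = 1/5
P <-> Q = 0 <-> 1/5 = 0
(R || P) -> (P <-> Q) = 1/5 -> 0 = 0
(!(P <-> Q) -> (R || P)) || ((R || P) -> (P <-> Q)) = 1/5 || 0 = 1/5
This gives 1/5 ≠ 1.

No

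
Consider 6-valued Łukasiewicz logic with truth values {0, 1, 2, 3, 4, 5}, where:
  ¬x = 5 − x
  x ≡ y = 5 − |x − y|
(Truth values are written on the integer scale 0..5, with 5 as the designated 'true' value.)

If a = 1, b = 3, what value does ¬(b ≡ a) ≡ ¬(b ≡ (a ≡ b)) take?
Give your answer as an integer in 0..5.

3

b ≡ a = 3 ≡ 1 = 3
¬(b ≡ a) = ¬3 = 2
a ≡ b = 1 ≡ 3 = 3
b ≡ (a ≡ b) = 3 ≡ 3 = 5
¬(b ≡ (a ≡ b)) = ¬5 = 0
¬(b ≡ a) ≡ ¬(b ≡ (a ≡ b)) = 2 ≡ 0 = 3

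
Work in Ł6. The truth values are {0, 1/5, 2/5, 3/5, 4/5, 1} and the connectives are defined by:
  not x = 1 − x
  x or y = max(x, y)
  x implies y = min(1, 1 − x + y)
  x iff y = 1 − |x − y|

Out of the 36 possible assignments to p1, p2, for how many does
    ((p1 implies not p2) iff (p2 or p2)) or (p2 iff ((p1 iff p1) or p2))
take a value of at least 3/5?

20

value 1: 8 assignments (counts)
value 4/5: 8 assignments (counts)
value 3/5: 4 assignments (counts)
value 2/5: 5 assignments
value 1/5: 5 assignments
value 0: 6 assignments
So 20 of the 36 assignments meet the threshold.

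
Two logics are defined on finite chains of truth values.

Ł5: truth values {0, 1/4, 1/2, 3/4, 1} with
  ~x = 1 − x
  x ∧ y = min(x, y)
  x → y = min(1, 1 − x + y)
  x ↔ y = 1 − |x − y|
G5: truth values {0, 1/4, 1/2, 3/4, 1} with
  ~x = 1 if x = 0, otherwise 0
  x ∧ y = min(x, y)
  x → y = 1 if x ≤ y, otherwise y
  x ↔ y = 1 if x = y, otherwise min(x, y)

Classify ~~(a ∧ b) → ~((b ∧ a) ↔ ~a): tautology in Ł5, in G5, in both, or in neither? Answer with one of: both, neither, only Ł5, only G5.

In Ł5: at a = 1/2, b = 1/2 the value is 1/2 — not a tautology.
In G5: every assignment gives 1 — tautology.

only G5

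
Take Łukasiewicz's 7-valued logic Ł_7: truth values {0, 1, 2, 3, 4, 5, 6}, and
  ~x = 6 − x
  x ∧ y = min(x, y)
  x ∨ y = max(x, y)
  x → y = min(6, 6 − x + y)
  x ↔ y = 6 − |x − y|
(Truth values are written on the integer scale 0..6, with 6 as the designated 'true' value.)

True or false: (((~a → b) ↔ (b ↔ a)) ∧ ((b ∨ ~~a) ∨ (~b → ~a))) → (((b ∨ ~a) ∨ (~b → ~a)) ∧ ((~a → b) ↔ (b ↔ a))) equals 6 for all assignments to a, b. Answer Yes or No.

Counterexample: take a = 4, b = 0.
~a = ~4 = 2
~a → b = 2 → 0 = 4
b ↔ a = 0 ↔ 4 = 2
(~a → b) ↔ (b ↔ a) = 4 ↔ 2 = 4
~a = ~4 = 2
~~a = ~2 = 4
b ∨ ~~a = 0 ∨ 4 = 4
~b = ~0 = 6
~a = ~4 = 2
~b → ~a = 6 → 2 = 2
(b ∨ ~~a) ∨ (~b → ~a) = 4 ∨ 2 = 4
((~a → b) ↔ (b ↔ a)) ∧ ((b ∨ ~~a) ∨ (~b → ~a)) = 4 ∧ 4 = 4
~a = ~4 = 2
b ∨ ~a = 0 ∨ 2 = 2
~b = ~0 = 6
~a = ~4 = 2
~b → ~a = 6 → 2 = 2
(b ∨ ~a) ∨ (~b → ~a) = 2 ∨ 2 = 2
~a = ~4 = 2
~a → b = 2 → 0 = 4
b ↔ a = 0 ↔ 4 = 2
(~a → b) ↔ (b ↔ a) = 4 ↔ 2 = 4
((b ∨ ~a) ∨ (~b → ~a)) ∧ ((~a → b) ↔ (b ↔ a)) = 2 ∧ 4 = 2
(((~a → b) ↔ (b ↔ a)) ∧ ((b ∨ ~~a) ∨ (~b → ~a))) → (((b ∨ ~a) ∨ (~b → ~a)) ∧ ((~a → b) ↔ (b ↔ a))) = 4 → 2 = 4
This gives 4 ≠ 6.

No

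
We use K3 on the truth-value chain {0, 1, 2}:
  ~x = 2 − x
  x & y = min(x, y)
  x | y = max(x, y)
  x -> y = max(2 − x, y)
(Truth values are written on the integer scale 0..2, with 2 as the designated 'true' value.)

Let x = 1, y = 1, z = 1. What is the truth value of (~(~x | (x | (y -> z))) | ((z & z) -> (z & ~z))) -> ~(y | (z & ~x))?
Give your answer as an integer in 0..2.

~x = ~1 = 1
y -> z = 1 -> 1 = 1
x | (y -> z) = 1 | 1 = 1
~x | (x | (y -> z)) = 1 | 1 = 1
~(~x | (x | (y -> z))) = ~1 = 1
z & z = 1 & 1 = 1
~z = ~1 = 1
z & ~z = 1 & 1 = 1
(z & z) -> (z & ~z) = 1 -> 1 = 1
~(~x | (x | (y -> z))) | ((z & z) -> (z & ~z)) = 1 | 1 = 1
~x = ~1 = 1
z & ~x = 1 & 1 = 1
y | (z & ~x) = 1 | 1 = 1
~(y | (z & ~x)) = ~1 = 1
(~(~x | (x | (y -> z))) | ((z & z) -> (z & ~z))) -> ~(y | (z & ~x)) = 1 -> 1 = 1

1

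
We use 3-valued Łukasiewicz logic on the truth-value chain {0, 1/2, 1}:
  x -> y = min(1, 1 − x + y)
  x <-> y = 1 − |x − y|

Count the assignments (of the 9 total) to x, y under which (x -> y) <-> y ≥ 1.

x = 0, y = 0 ↦ 0  <
x = 0, y = 1/2 ↦ 1/2  <
x = 0, y = 1 ↦ 1  ≥
x = 1/2, y = 0 ↦ 1/2  <
x = 1/2, y = 1/2 ↦ 1/2  <
x = 1/2, y = 1 ↦ 1  ≥
x = 1, y = 0 ↦ 1  ≥
x = 1, y = 1/2 ↦ 1  ≥
x = 1, y = 1 ↦ 1  ≥
So 5 of the 9 assignments meet the threshold.

5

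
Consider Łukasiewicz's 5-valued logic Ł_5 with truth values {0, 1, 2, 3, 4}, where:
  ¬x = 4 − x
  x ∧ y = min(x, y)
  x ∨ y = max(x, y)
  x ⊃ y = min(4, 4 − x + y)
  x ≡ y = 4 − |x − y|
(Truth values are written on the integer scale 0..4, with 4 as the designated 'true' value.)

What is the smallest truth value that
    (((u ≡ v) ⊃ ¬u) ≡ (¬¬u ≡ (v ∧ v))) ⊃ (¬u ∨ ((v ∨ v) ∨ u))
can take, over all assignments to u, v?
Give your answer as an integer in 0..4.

Take u = 2, v = 1:
u ≡ v = 2 ≡ 1 = 3
¬u = ¬2 = 2
(u ≡ v) ⊃ ¬u = 3 ⊃ 2 = 3
¬u = ¬2 = 2
¬¬u = ¬2 = 2
v ∧ v = 1 ∧ 1 = 1
¬¬u ≡ (v ∧ v) = 2 ≡ 1 = 3
((u ≡ v) ⊃ ¬u) ≡ (¬¬u ≡ (v ∧ v)) = 3 ≡ 3 = 4
¬u = ¬2 = 2
v ∨ v = 1 ∨ 1 = 1
(v ∨ v) ∨ u = 1 ∨ 2 = 2
¬u ∨ ((v ∨ v) ∨ u) = 2 ∨ 2 = 2
(((u ≡ v) ⊃ ¬u) ≡ (¬¬u ≡ (v ∧ v))) ⊃ (¬u ∨ ((v ∨ v) ∨ u)) = 4 ⊃ 2 = 2
No assignment yields a value below 2, so this is the minimum.

2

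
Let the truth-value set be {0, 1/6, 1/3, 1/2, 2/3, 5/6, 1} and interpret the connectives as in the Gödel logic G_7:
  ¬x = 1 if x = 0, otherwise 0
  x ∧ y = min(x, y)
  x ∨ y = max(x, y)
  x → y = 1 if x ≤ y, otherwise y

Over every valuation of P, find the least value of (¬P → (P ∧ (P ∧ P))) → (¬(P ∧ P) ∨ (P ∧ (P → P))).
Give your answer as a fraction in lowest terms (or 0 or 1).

Take P = 1/6:
¬P = ¬1/6 = 0
P ∧ P = 1/6 ∧ 1/6 = 1/6
P ∧ (P ∧ P) = 1/6 ∧ 1/6 = 1/6
¬P → (P ∧ (P ∧ P)) = 0 → 1/6 = 1
P ∧ P = 1/6 ∧ 1/6 = 1/6
¬(P ∧ P) = ¬1/6 = 0
P → P = 1/6 → 1/6 = 1
P ∧ (P → P) = 1/6 ∧ 1 = 1/6
¬(P ∧ P) ∨ (P ∧ (P → P)) = 0 ∨ 1/6 = 1/6
(¬P → (P ∧ (P ∧ P))) → (¬(P ∧ P) ∨ (P ∧ (P → P))) = 1 → 1/6 = 1/6
No assignment yields a value below 1/6, so this is the minimum.

1/6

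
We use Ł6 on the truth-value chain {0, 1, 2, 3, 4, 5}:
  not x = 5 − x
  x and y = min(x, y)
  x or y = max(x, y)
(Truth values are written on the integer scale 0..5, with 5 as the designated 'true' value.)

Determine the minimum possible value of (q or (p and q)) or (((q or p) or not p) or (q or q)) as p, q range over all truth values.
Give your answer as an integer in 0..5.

3

Take p = 2, q = 0:
p and q = 2 and 0 = 0
q or (p and q) = 0 or 0 = 0
q or p = 0 or 2 = 2
not p = not 2 = 3
(q or p) or not p = 2 or 3 = 3
q or q = 0 or 0 = 0
((q or p) or not p) or (q or q) = 3 or 0 = 3
(q or (p and q)) or (((q or p) or not p) or (q or q)) = 0 or 3 = 3
No assignment yields a value below 3, so this is the minimum.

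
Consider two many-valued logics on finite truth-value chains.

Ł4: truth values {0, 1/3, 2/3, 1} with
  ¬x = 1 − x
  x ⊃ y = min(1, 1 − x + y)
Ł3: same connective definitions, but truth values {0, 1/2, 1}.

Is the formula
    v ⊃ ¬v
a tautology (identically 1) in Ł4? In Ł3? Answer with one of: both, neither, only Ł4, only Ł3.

neither

In Ł4: at v = 2/3 the value is 2/3 — not a tautology.
In Ł3: at v = 1 the value is 0 — not a tautology.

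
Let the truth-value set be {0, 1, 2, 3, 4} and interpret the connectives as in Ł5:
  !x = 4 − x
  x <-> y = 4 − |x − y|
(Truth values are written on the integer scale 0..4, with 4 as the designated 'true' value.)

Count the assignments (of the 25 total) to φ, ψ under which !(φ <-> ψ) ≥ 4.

value 4: 2 assignments (counts)
value 3: 4 assignments
value 2: 6 assignments
value 1: 8 assignments
value 0: 5 assignments
So 2 of the 25 assignments meet the threshold.

2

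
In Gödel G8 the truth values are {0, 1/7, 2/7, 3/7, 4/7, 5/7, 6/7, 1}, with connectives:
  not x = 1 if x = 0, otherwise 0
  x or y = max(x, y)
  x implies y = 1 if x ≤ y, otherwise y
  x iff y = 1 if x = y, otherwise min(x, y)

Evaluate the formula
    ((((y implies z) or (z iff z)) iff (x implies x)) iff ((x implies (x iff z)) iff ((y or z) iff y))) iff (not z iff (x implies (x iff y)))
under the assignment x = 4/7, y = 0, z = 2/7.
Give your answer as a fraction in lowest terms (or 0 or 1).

0

y implies z = 0 implies 2/7 = 1
z iff z = 2/7 iff 2/7 = 1
(y implies z) or (z iff z) = 1 or 1 = 1
x implies x = 4/7 implies 4/7 = 1
((y implies z) or (z iff z)) iff (x implies x) = 1 iff 1 = 1
x iff z = 4/7 iff 2/7 = 2/7
x implies (x iff z) = 4/7 implies 2/7 = 2/7
y or z = 0 or 2/7 = 2/7
(y or z) iff y = 2/7 iff 0 = 0
(x implies (x iff z)) iff ((y or z) iff y) = 2/7 iff 0 = 0
(((y implies z) or (z iff z)) iff (x implies x)) iff ((x implies (x iff z)) iff ((y or z) iff y)) = 1 iff 0 = 0
not z = not 2/7 = 0
x iff y = 4/7 iff 0 = 0
x implies (x iff y) = 4/7 implies 0 = 0
not z iff (x implies (x iff y)) = 0 iff 0 = 1
((((y implies z) or (z iff z)) iff (x implies x)) iff ((x implies (x iff z)) iff ((y or z) iff y))) iff (not z iff (x implies (x iff y))) = 0 iff 1 = 0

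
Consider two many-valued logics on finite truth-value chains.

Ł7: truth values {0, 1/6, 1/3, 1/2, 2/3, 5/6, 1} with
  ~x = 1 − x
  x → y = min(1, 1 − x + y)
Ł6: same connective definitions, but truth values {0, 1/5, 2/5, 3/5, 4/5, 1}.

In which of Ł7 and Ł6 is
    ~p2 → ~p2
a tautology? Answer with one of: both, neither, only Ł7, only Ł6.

In Ł7: every assignment gives 1 — tautology.
In Ł6: every assignment gives 1 — tautology.

both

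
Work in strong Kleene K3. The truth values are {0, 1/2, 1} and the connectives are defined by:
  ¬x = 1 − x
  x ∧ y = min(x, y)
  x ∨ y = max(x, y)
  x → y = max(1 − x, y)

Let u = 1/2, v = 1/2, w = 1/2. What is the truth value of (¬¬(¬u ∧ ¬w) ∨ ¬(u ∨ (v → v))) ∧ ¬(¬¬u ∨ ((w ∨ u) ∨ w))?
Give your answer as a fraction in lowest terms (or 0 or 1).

¬u = ¬1/2 = 1/2
¬w = ¬1/2 = 1/2
¬u ∧ ¬w = 1/2 ∧ 1/2 = 1/2
¬(¬u ∧ ¬w) = ¬1/2 = 1/2
¬¬(¬u ∧ ¬w) = ¬1/2 = 1/2
v → v = 1/2 → 1/2 = 1/2
u ∨ (v → v) = 1/2 ∨ 1/2 = 1/2
¬(u ∨ (v → v)) = ¬1/2 = 1/2
¬¬(¬u ∧ ¬w) ∨ ¬(u ∨ (v → v)) = 1/2 ∨ 1/2 = 1/2
¬u = ¬1/2 = 1/2
¬¬u = ¬1/2 = 1/2
w ∨ u = 1/2 ∨ 1/2 = 1/2
(w ∨ u) ∨ w = 1/2 ∨ 1/2 = 1/2
¬¬u ∨ ((w ∨ u) ∨ w) = 1/2 ∨ 1/2 = 1/2
¬(¬¬u ∨ ((w ∨ u) ∨ w)) = ¬1/2 = 1/2
(¬¬(¬u ∧ ¬w) ∨ ¬(u ∨ (v → v))) ∧ ¬(¬¬u ∨ ((w ∨ u) ∨ w)) = 1/2 ∧ 1/2 = 1/2

1/2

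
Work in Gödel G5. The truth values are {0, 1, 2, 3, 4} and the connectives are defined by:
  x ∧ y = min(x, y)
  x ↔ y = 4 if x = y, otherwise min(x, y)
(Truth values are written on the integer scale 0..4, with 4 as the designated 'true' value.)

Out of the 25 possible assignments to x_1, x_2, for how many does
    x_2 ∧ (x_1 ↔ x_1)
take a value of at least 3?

value 4: 5 assignments (counts)
value 3: 5 assignments (counts)
value 2: 5 assignments
value 1: 5 assignments
value 0: 5 assignments
So 10 of the 25 assignments meet the threshold.

10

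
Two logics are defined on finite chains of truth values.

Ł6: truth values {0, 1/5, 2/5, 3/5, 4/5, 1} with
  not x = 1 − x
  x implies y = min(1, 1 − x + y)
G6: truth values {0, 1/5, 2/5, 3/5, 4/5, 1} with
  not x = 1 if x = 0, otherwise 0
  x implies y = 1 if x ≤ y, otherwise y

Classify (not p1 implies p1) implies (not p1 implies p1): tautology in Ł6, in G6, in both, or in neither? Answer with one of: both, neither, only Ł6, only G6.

In Ł6: every assignment gives 1 — tautology.
In G6: every assignment gives 1 — tautology.

both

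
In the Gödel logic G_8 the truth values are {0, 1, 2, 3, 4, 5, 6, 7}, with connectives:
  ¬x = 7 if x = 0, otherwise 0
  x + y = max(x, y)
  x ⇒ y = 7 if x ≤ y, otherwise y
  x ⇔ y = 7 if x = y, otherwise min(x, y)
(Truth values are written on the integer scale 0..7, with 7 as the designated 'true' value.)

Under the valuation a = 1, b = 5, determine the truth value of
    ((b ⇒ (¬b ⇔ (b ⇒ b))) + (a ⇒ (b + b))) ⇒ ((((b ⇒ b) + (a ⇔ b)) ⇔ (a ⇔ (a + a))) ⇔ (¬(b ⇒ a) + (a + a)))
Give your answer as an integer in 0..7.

1

¬b = ¬5 = 0
b ⇒ b = 5 ⇒ 5 = 7
¬b ⇔ (b ⇒ b) = 0 ⇔ 7 = 0
b ⇒ (¬b ⇔ (b ⇒ b)) = 5 ⇒ 0 = 0
b + b = 5 + 5 = 5
a ⇒ (b + b) = 1 ⇒ 5 = 7
(b ⇒ (¬b ⇔ (b ⇒ b))) + (a ⇒ (b + b)) = 0 + 7 = 7
b ⇒ b = 5 ⇒ 5 = 7
a ⇔ b = 1 ⇔ 5 = 1
(b ⇒ b) + (a ⇔ b) = 7 + 1 = 7
a + a = 1 + 1 = 1
a ⇔ (a + a) = 1 ⇔ 1 = 7
((b ⇒ b) + (a ⇔ b)) ⇔ (a ⇔ (a + a)) = 7 ⇔ 7 = 7
b ⇒ a = 5 ⇒ 1 = 1
¬(b ⇒ a) = ¬1 = 0
a + a = 1 + 1 = 1
¬(b ⇒ a) + (a + a) = 0 + 1 = 1
(((b ⇒ b) + (a ⇔ b)) ⇔ (a ⇔ (a + a))) ⇔ (¬(b ⇒ a) + (a + a)) = 7 ⇔ 1 = 1
((b ⇒ (¬b ⇔ (b ⇒ b))) + (a ⇒ (b + b))) ⇒ ((((b ⇒ b) + (a ⇔ b)) ⇔ (a ⇔ (a + a))) ⇔ (¬(b ⇒ a) + (a + a))) = 7 ⇒ 1 = 1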